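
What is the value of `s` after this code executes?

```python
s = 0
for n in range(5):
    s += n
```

Let's trace through this code step by step.

Initialize: s = 0
Entering loop: for n in range(5):

After execution: s = 10
10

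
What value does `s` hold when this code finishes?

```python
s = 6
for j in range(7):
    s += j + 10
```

Let's trace through this code step by step.

Initialize: s = 6
Entering loop: for j in range(7):

After execution: s = 97
97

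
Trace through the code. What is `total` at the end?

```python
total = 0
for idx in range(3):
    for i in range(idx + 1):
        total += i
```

Let's trace through this code step by step.

Initialize: total = 0
Entering loop: for idx in range(3):

After execution: total = 4
4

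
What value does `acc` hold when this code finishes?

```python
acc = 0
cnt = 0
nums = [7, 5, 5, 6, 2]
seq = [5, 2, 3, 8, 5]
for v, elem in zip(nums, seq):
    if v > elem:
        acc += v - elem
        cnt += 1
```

Let's trace through this code step by step.

Initialize: acc = 0
Initialize: cnt = 0
Initialize: nums = [7, 5, 5, 6, 2]
Initialize: seq = [5, 2, 3, 8, 5]
Entering loop: for v, elem in zip(nums, seq):

After execution: acc = 7
7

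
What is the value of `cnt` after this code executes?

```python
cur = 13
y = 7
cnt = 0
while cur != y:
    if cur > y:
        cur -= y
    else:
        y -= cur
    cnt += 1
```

Let's trace through this code step by step.

Initialize: cur = 13
Initialize: y = 7
Initialize: cnt = 0
Entering loop: while cur != y:

After execution: cnt = 7
7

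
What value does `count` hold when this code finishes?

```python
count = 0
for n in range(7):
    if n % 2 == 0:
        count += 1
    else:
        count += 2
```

Let's trace through this code step by step.

Initialize: count = 0
Entering loop: for n in range(7):

After execution: count = 10
10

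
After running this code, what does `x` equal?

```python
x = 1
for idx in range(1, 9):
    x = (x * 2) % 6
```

Let's trace through this code step by step.

Initialize: x = 1
Entering loop: for idx in range(1, 9):

After execution: x = 4
4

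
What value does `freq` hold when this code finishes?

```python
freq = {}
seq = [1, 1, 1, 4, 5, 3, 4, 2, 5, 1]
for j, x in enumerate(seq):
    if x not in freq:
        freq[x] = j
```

Let's trace through this code step by step.

Initialize: freq = {}
Initialize: seq = [1, 1, 1, 4, 5, 3, 4, 2, 5, 1]
Entering loop: for j, x in enumerate(seq):

After execution: freq = {1: 0, 4: 3, 5: 4, 3: 5, 2: 7}
{1: 0, 4: 3, 5: 4, 3: 5, 2: 7}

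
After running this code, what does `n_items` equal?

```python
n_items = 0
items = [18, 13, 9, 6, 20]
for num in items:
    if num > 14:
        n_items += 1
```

Let's trace through this code step by step.

Initialize: n_items = 0
Initialize: items = [18, 13, 9, 6, 20]
Entering loop: for num in items:

After execution: n_items = 2
2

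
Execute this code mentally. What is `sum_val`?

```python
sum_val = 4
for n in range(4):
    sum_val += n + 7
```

Let's trace through this code step by step.

Initialize: sum_val = 4
Entering loop: for n in range(4):

After execution: sum_val = 38
38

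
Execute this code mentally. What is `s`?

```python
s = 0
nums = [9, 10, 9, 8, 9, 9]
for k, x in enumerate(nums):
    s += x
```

Let's trace through this code step by step.

Initialize: s = 0
Initialize: nums = [9, 10, 9, 8, 9, 9]
Entering loop: for k, x in enumerate(nums):

After execution: s = 54
54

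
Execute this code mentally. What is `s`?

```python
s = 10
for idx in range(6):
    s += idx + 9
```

Let's trace through this code step by step.

Initialize: s = 10
Entering loop: for idx in range(6):

After execution: s = 79
79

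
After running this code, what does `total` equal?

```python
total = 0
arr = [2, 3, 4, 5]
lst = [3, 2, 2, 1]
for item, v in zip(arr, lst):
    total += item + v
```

Let's trace through this code step by step.

Initialize: total = 0
Initialize: arr = [2, 3, 4, 5]
Initialize: lst = [3, 2, 2, 1]
Entering loop: for item, v in zip(arr, lst):

After execution: total = 22
22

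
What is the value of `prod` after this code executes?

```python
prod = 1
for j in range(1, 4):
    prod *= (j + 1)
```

Let's trace through this code step by step.

Initialize: prod = 1
Entering loop: for j in range(1, 4):

After execution: prod = 24
24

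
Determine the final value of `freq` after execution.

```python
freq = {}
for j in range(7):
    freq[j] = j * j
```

Let's trace through this code step by step.

Initialize: freq = {}
Entering loop: for j in range(7):

After execution: freq = {0: 0, 1: 1, 2: 4, 3: 9, 4: 16, 5: 25, 6: 36}
{0: 0, 1: 1, 2: 4, 3: 9, 4: 16, 5: 25, 6: 36}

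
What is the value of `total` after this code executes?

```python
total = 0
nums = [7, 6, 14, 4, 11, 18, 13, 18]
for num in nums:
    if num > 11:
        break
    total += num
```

Let's trace through this code step by step.

Initialize: total = 0
Initialize: nums = [7, 6, 14, 4, 11, 18, 13, 18]
Entering loop: for num in nums:

After execution: total = 13
13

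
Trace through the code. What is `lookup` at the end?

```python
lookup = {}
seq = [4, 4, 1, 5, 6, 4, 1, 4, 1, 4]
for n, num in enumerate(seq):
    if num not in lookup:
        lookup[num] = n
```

Let's trace through this code step by step.

Initialize: lookup = {}
Initialize: seq = [4, 4, 1, 5, 6, 4, 1, 4, 1, 4]
Entering loop: for n, num in enumerate(seq):

After execution: lookup = {4: 0, 1: 2, 5: 3, 6: 4}
{4: 0, 1: 2, 5: 3, 6: 4}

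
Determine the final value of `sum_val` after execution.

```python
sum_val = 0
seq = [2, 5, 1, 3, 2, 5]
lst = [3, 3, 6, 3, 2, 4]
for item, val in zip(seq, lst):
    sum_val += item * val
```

Let's trace through this code step by step.

Initialize: sum_val = 0
Initialize: seq = [2, 5, 1, 3, 2, 5]
Initialize: lst = [3, 3, 6, 3, 2, 4]
Entering loop: for item, val in zip(seq, lst):

After execution: sum_val = 60
60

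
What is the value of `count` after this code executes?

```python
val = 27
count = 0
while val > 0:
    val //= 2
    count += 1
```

Let's trace through this code step by step.

Initialize: val = 27
Initialize: count = 0
Entering loop: while val > 0:

After execution: count = 5
5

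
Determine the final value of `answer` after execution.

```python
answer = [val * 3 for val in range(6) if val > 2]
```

Let's trace through this code step by step.

Initialize: answer = [val * 3 for val in range(6) if val > 2]

After execution: answer = [9, 12, 15]
[9, 12, 15]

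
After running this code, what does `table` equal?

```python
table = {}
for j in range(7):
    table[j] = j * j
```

Let's trace through this code step by step.

Initialize: table = {}
Entering loop: for j in range(7):

After execution: table = {0: 0, 1: 1, 2: 4, 3: 9, 4: 16, 5: 25, 6: 36}
{0: 0, 1: 1, 2: 4, 3: 9, 4: 16, 5: 25, 6: 36}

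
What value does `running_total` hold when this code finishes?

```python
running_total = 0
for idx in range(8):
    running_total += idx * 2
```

Let's trace through this code step by step.

Initialize: running_total = 0
Entering loop: for idx in range(8):

After execution: running_total = 56
56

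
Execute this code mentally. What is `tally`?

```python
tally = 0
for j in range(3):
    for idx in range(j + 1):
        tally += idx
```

Let's trace through this code step by step.

Initialize: tally = 0
Entering loop: for j in range(3):

After execution: tally = 4
4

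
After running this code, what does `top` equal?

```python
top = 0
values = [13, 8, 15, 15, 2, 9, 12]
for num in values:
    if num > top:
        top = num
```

Let's trace through this code step by step.

Initialize: top = 0
Initialize: values = [13, 8, 15, 15, 2, 9, 12]
Entering loop: for num in values:

After execution: top = 15
15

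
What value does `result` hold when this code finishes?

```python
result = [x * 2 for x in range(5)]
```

Let's trace through this code step by step.

Initialize: result = [x * 2 for x in range(5)]

After execution: result = [0, 2, 4, 6, 8]
[0, 2, 4, 6, 8]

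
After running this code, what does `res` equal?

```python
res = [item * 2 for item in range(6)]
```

Let's trace through this code step by step.

Initialize: res = [item * 2 for item in range(6)]

After execution: res = [0, 2, 4, 6, 8, 10]
[0, 2, 4, 6, 8, 10]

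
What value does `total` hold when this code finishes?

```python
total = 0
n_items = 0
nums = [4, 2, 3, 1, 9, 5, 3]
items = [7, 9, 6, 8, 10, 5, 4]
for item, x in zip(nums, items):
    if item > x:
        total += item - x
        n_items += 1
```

Let's trace through this code step by step.

Initialize: total = 0
Initialize: n_items = 0
Initialize: nums = [4, 2, 3, 1, 9, 5, 3]
Initialize: items = [7, 9, 6, 8, 10, 5, 4]
Entering loop: for item, x in zip(nums, items):

After execution: total = 0
0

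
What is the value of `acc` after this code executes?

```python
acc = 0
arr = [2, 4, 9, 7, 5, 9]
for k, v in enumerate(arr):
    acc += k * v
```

Let's trace through this code step by step.

Initialize: acc = 0
Initialize: arr = [2, 4, 9, 7, 5, 9]
Entering loop: for k, v in enumerate(arr):

After execution: acc = 108
108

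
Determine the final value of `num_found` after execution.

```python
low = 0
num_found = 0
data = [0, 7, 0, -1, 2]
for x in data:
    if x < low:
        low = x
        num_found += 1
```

Let's trace through this code step by step.

Initialize: low = 0
Initialize: num_found = 0
Initialize: data = [0, 7, 0, -1, 2]
Entering loop: for x in data:

After execution: num_found = 1
1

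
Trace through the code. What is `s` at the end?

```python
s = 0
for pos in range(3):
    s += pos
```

Let's trace through this code step by step.

Initialize: s = 0
Entering loop: for pos in range(3):

After execution: s = 3
3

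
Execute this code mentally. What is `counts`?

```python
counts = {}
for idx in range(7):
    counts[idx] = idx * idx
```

Let's trace through this code step by step.

Initialize: counts = {}
Entering loop: for idx in range(7):

After execution: counts = {0: 0, 1: 1, 2: 4, 3: 9, 4: 16, 5: 25, 6: 36}
{0: 0, 1: 1, 2: 4, 3: 9, 4: 16, 5: 25, 6: 36}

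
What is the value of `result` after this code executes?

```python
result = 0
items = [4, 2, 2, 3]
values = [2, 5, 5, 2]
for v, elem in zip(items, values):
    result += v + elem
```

Let's trace through this code step by step.

Initialize: result = 0
Initialize: items = [4, 2, 2, 3]
Initialize: values = [2, 5, 5, 2]
Entering loop: for v, elem in zip(items, values):

After execution: result = 25
25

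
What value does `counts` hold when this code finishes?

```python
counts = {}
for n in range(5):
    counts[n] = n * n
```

Let's trace through this code step by step.

Initialize: counts = {}
Entering loop: for n in range(5):

After execution: counts = {0: 0, 1: 1, 2: 4, 3: 9, 4: 16}
{0: 0, 1: 1, 2: 4, 3: 9, 4: 16}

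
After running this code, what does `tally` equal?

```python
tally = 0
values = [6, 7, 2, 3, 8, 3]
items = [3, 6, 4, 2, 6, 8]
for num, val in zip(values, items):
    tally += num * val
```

Let's trace through this code step by step.

Initialize: tally = 0
Initialize: values = [6, 7, 2, 3, 8, 3]
Initialize: items = [3, 6, 4, 2, 6, 8]
Entering loop: for num, val in zip(values, items):

After execution: tally = 146
146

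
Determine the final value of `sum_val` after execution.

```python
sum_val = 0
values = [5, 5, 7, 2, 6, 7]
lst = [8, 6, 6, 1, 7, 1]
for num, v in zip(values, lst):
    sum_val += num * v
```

Let's trace through this code step by step.

Initialize: sum_val = 0
Initialize: values = [5, 5, 7, 2, 6, 7]
Initialize: lst = [8, 6, 6, 1, 7, 1]
Entering loop: for num, v in zip(values, lst):

After execution: sum_val = 163
163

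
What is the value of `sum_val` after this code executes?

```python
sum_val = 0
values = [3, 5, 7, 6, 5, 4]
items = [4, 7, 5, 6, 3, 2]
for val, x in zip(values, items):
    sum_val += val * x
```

Let's trace through this code step by step.

Initialize: sum_val = 0
Initialize: values = [3, 5, 7, 6, 5, 4]
Initialize: items = [4, 7, 5, 6, 3, 2]
Entering loop: for val, x in zip(values, items):

After execution: sum_val = 141
141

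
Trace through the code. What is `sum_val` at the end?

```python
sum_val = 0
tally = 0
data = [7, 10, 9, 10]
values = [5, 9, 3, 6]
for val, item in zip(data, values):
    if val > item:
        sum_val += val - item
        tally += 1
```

Let's trace through this code step by step.

Initialize: sum_val = 0
Initialize: tally = 0
Initialize: data = [7, 10, 9, 10]
Initialize: values = [5, 9, 3, 6]
Entering loop: for val, item in zip(data, values):

After execution: sum_val = 13
13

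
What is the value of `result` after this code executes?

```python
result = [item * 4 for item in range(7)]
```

Let's trace through this code step by step.

Initialize: result = [item * 4 for item in range(7)]

After execution: result = [0, 4, 8, 12, 16, 20, 24]
[0, 4, 8, 12, 16, 20, 24]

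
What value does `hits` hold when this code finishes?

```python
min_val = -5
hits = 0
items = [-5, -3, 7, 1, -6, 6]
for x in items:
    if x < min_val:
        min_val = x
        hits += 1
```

Let's trace through this code step by step.

Initialize: min_val = -5
Initialize: hits = 0
Initialize: items = [-5, -3, 7, 1, -6, 6]
Entering loop: for x in items:

After execution: hits = 1
1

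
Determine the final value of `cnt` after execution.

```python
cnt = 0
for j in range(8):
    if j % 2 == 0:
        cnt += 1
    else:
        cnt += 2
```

Let's trace through this code step by step.

Initialize: cnt = 0
Entering loop: for j in range(8):

After execution: cnt = 12
12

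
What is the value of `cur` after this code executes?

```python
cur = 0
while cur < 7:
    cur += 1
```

Let's trace through this code step by step.

Initialize: cur = 0
Entering loop: while cur < 7:

After execution: cur = 7
7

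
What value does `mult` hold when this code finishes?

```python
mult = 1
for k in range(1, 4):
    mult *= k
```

Let's trace through this code step by step.

Initialize: mult = 1
Entering loop: for k in range(1, 4):

After execution: mult = 6
6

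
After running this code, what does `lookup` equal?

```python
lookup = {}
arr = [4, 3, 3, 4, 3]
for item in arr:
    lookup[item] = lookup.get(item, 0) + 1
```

Let's trace through this code step by step.

Initialize: lookup = {}
Initialize: arr = [4, 3, 3, 4, 3]
Entering loop: for item in arr:

After execution: lookup = {4: 2, 3: 3}
{4: 2, 3: 3}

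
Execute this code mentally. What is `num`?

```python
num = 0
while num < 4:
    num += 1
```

Let's trace through this code step by step.

Initialize: num = 0
Entering loop: while num < 4:

After execution: num = 4
4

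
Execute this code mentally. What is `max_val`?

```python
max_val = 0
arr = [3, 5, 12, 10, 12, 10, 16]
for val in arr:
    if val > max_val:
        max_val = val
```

Let's trace through this code step by step.

Initialize: max_val = 0
Initialize: arr = [3, 5, 12, 10, 12, 10, 16]
Entering loop: for val in arr:

After execution: max_val = 16
16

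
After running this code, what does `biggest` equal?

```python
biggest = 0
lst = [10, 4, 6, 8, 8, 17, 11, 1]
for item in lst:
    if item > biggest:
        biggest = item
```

Let's trace through this code step by step.

Initialize: biggest = 0
Initialize: lst = [10, 4, 6, 8, 8, 17, 11, 1]
Entering loop: for item in lst:

After execution: biggest = 17
17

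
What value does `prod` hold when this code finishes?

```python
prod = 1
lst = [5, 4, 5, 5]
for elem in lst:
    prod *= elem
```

Let's trace through this code step by step.

Initialize: prod = 1
Initialize: lst = [5, 4, 5, 5]
Entering loop: for elem in lst:

After execution: prod = 500
500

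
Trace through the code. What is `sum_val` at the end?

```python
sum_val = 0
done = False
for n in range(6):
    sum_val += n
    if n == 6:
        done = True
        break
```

Let's trace through this code step by step.

Initialize: sum_val = 0
Initialize: done = False
Entering loop: for n in range(6):

After execution: sum_val = 15
15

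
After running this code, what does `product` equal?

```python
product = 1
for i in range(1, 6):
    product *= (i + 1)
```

Let's trace through this code step by step.

Initialize: product = 1
Entering loop: for i in range(1, 6):

After execution: product = 720
720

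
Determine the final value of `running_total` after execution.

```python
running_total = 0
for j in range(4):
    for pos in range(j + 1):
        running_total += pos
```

Let's trace through this code step by step.

Initialize: running_total = 0
Entering loop: for j in range(4):

After execution: running_total = 10
10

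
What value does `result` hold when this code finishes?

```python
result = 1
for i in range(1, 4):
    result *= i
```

Let's trace through this code step by step.

Initialize: result = 1
Entering loop: for i in range(1, 4):

After execution: result = 6
6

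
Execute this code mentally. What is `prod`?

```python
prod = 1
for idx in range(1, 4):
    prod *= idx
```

Let's trace through this code step by step.

Initialize: prod = 1
Entering loop: for idx in range(1, 4):

After execution: prod = 6
6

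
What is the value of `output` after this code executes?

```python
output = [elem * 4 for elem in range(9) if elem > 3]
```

Let's trace through this code step by step.

Initialize: output = [elem * 4 for elem in range(9) if elem > 3]

After execution: output = [16, 20, 24, 28, 32]
[16, 20, 24, 28, 32]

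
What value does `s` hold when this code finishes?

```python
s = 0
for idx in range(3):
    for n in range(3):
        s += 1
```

Let's trace through this code step by step.

Initialize: s = 0
Entering loop: for idx in range(3):

After execution: s = 9
9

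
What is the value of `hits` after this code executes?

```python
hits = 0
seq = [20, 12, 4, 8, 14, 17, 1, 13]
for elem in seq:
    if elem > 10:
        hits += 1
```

Let's trace through this code step by step.

Initialize: hits = 0
Initialize: seq = [20, 12, 4, 8, 14, 17, 1, 13]
Entering loop: for elem in seq:

After execution: hits = 5
5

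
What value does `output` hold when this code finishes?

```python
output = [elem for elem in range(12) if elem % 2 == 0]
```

Let's trace through this code step by step.

Initialize: output = [elem for elem in range(12) if elem % 2 == 0]

After execution: output = [0, 2, 4, 6, 8, 10]
[0, 2, 4, 6, 8, 10]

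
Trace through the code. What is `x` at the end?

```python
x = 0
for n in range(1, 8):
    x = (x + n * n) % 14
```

Let's trace through this code step by step.

Initialize: x = 0
Entering loop: for n in range(1, 8):

After execution: x = 0
0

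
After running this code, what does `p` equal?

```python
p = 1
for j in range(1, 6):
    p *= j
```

Let's trace through this code step by step.

Initialize: p = 1
Entering loop: for j in range(1, 6):

After execution: p = 120
120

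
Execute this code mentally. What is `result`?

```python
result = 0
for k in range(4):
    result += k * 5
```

Let's trace through this code step by step.

Initialize: result = 0
Entering loop: for k in range(4):

After execution: result = 30
30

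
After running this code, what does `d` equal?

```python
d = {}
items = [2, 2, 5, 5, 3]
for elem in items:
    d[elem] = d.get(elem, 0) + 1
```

Let's trace through this code step by step.

Initialize: d = {}
Initialize: items = [2, 2, 5, 5, 3]
Entering loop: for elem in items:

After execution: d = {2: 2, 5: 2, 3: 1}
{2: 2, 5: 2, 3: 1}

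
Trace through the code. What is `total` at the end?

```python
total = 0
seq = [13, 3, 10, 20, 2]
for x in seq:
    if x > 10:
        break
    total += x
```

Let's trace through this code step by step.

Initialize: total = 0
Initialize: seq = [13, 3, 10, 20, 2]
Entering loop: for x in seq:

After execution: total = 0
0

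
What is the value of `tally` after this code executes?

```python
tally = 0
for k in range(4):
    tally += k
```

Let's trace through this code step by step.

Initialize: tally = 0
Entering loop: for k in range(4):

After execution: tally = 6
6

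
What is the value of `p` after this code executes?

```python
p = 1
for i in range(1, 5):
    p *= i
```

Let's trace through this code step by step.

Initialize: p = 1
Entering loop: for i in range(1, 5):

After execution: p = 24
24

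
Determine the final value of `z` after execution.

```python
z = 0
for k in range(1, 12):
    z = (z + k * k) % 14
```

Let's trace through this code step by step.

Initialize: z = 0
Entering loop: for k in range(1, 12):

After execution: z = 2
2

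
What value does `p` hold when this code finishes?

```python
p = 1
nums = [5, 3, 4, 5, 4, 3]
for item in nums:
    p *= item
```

Let's trace through this code step by step.

Initialize: p = 1
Initialize: nums = [5, 3, 4, 5, 4, 3]
Entering loop: for item in nums:

After execution: p = 3600
3600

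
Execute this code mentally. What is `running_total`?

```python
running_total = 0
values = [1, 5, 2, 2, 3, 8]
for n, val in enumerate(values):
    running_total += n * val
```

Let's trace through this code step by step.

Initialize: running_total = 0
Initialize: values = [1, 5, 2, 2, 3, 8]
Entering loop: for n, val in enumerate(values):

After execution: running_total = 67
67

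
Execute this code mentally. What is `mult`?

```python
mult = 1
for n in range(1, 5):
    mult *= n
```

Let's trace through this code step by step.

Initialize: mult = 1
Entering loop: for n in range(1, 5):

After execution: mult = 24
24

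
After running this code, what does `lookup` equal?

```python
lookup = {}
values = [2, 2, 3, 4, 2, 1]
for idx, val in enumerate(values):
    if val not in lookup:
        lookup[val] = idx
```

Let's trace through this code step by step.

Initialize: lookup = {}
Initialize: values = [2, 2, 3, 4, 2, 1]
Entering loop: for idx, val in enumerate(values):

After execution: lookup = {2: 0, 3: 2, 4: 3, 1: 5}
{2: 0, 3: 2, 4: 3, 1: 5}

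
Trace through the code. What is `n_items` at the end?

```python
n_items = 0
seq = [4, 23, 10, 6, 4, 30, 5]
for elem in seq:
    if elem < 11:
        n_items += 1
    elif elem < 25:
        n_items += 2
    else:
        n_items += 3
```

Let's trace through this code step by step.

Initialize: n_items = 0
Initialize: seq = [4, 23, 10, 6, 4, 30, 5]
Entering loop: for elem in seq:

After execution: n_items = 10
10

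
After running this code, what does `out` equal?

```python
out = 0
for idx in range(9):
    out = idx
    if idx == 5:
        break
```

Let's trace through this code step by step.

Initialize: out = 0
Entering loop: for idx in range(9):

After execution: out = 5
5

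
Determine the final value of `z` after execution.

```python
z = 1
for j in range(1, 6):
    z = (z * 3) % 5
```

Let's trace through this code step by step.

Initialize: z = 1
Entering loop: for j in range(1, 6):

After execution: z = 3
3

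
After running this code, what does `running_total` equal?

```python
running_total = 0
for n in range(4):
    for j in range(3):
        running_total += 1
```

Let's trace through this code step by step.

Initialize: running_total = 0
Entering loop: for n in range(4):

After execution: running_total = 12
12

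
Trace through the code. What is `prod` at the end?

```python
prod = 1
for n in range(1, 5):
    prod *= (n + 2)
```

Let's trace through this code step by step.

Initialize: prod = 1
Entering loop: for n in range(1, 5):

After execution: prod = 360
360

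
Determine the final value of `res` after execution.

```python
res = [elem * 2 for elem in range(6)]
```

Let's trace through this code step by step.

Initialize: res = [elem * 2 for elem in range(6)]

After execution: res = [0, 2, 4, 6, 8, 10]
[0, 2, 4, 6, 8, 10]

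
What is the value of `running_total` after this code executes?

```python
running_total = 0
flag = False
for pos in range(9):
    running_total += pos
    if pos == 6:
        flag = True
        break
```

Let's trace through this code step by step.

Initialize: running_total = 0
Initialize: flag = False
Entering loop: for pos in range(9):

After execution: running_total = 21
21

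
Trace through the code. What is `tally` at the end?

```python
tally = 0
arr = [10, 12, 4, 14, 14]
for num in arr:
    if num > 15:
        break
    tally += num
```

Let's trace through this code step by step.

Initialize: tally = 0
Initialize: arr = [10, 12, 4, 14, 14]
Entering loop: for num in arr:

After execution: tally = 54
54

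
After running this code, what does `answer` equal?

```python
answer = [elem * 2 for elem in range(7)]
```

Let's trace through this code step by step.

Initialize: answer = [elem * 2 for elem in range(7)]

After execution: answer = [0, 2, 4, 6, 8, 10, 12]
[0, 2, 4, 6, 8, 10, 12]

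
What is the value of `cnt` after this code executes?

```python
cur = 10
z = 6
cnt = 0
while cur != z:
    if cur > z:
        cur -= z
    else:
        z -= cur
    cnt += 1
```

Let's trace through this code step by step.

Initialize: cur = 10
Initialize: z = 6
Initialize: cnt = 0
Entering loop: while cur != z:

After execution: cnt = 3
3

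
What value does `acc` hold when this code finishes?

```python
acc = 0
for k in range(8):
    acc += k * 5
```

Let's trace through this code step by step.

Initialize: acc = 0
Entering loop: for k in range(8):

After execution: acc = 140
140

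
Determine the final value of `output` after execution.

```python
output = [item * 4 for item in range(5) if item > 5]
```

Let's trace through this code step by step.

Initialize: output = [item * 4 for item in range(5) if item > 5]

After execution: output = []
[]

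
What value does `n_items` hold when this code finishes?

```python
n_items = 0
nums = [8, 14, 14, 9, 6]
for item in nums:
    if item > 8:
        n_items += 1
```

Let's trace through this code step by step.

Initialize: n_items = 0
Initialize: nums = [8, 14, 14, 9, 6]
Entering loop: for item in nums:

After execution: n_items = 3
3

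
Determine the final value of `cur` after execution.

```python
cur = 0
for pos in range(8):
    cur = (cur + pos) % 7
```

Let's trace through this code step by step.

Initialize: cur = 0
Entering loop: for pos in range(8):

After execution: cur = 0
0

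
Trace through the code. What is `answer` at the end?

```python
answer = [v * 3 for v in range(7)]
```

Let's trace through this code step by step.

Initialize: answer = [v * 3 for v in range(7)]

After execution: answer = [0, 3, 6, 9, 12, 15, 18]
[0, 3, 6, 9, 12, 15, 18]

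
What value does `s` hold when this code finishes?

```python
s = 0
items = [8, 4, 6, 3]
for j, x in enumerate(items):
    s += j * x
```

Let's trace through this code step by step.

Initialize: s = 0
Initialize: items = [8, 4, 6, 3]
Entering loop: for j, x in enumerate(items):

After execution: s = 25
25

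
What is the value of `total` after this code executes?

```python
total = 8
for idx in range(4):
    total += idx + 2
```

Let's trace through this code step by step.

Initialize: total = 8
Entering loop: for idx in range(4):

After execution: total = 22
22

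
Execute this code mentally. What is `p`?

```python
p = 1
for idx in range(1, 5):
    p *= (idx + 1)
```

Let's trace through this code step by step.

Initialize: p = 1
Entering loop: for idx in range(1, 5):

After execution: p = 120
120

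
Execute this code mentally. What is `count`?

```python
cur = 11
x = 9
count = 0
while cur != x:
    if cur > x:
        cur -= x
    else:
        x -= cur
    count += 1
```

Let's trace through this code step by step.

Initialize: cur = 11
Initialize: x = 9
Initialize: count = 0
Entering loop: while cur != x:

After execution: count = 6
6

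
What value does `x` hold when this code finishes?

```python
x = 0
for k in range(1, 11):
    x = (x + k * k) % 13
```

Let's trace through this code step by step.

Initialize: x = 0
Entering loop: for k in range(1, 11):

After execution: x = 8
8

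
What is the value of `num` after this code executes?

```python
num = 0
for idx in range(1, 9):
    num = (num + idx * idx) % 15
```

Let's trace through this code step by step.

Initialize: num = 0
Entering loop: for idx in range(1, 9):

After execution: num = 9
9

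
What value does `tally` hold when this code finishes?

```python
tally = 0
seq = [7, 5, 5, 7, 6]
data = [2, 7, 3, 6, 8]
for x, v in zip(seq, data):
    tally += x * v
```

Let's trace through this code step by step.

Initialize: tally = 0
Initialize: seq = [7, 5, 5, 7, 6]
Initialize: data = [2, 7, 3, 6, 8]
Entering loop: for x, v in zip(seq, data):

After execution: tally = 154
154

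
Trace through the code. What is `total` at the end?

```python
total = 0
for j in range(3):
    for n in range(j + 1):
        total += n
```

Let's trace through this code step by step.

Initialize: total = 0
Entering loop: for j in range(3):

After execution: total = 4
4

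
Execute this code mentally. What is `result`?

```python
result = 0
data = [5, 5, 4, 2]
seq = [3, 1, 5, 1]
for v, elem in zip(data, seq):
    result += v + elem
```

Let's trace through this code step by step.

Initialize: result = 0
Initialize: data = [5, 5, 4, 2]
Initialize: seq = [3, 1, 5, 1]
Entering loop: for v, elem in zip(data, seq):

After execution: result = 26
26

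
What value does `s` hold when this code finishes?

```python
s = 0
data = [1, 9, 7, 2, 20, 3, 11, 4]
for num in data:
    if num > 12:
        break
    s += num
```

Let's trace through this code step by step.

Initialize: s = 0
Initialize: data = [1, 9, 7, 2, 20, 3, 11, 4]
Entering loop: for num in data:

After execution: s = 19
19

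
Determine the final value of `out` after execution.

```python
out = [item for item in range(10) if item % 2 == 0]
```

Let's trace through this code step by step.

Initialize: out = [item for item in range(10) if item % 2 == 0]

After execution: out = [0, 2, 4, 6, 8]
[0, 2, 4, 6, 8]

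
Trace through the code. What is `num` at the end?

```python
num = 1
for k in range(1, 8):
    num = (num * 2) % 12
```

Let's trace through this code step by step.

Initialize: num = 1
Entering loop: for k in range(1, 8):

After execution: num = 8
8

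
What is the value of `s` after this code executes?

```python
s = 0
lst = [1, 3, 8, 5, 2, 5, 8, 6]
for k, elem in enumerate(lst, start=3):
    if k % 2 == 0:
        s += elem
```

Let's trace through this code step by step.

Initialize: s = 0
Initialize: lst = [1, 3, 8, 5, 2, 5, 8, 6]
Entering loop: for k, elem in enumerate(lst, start=3):

After execution: s = 19
19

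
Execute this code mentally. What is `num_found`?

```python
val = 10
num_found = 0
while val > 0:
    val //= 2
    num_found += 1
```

Let's trace through this code step by step.

Initialize: val = 10
Initialize: num_found = 0
Entering loop: while val > 0:

After execution: num_found = 4
4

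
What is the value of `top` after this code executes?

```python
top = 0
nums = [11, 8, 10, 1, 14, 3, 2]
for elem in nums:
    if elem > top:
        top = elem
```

Let's trace through this code step by step.

Initialize: top = 0
Initialize: nums = [11, 8, 10, 1, 14, 3, 2]
Entering loop: for elem in nums:

After execution: top = 14
14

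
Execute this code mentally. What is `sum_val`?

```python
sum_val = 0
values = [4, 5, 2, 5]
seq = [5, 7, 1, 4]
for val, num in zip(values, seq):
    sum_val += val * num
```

Let's trace through this code step by step.

Initialize: sum_val = 0
Initialize: values = [4, 5, 2, 5]
Initialize: seq = [5, 7, 1, 4]
Entering loop: for val, num in zip(values, seq):

After execution: sum_val = 77
77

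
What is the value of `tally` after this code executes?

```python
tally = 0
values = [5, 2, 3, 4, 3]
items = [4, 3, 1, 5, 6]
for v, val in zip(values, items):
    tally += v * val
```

Let's trace through this code step by step.

Initialize: tally = 0
Initialize: values = [5, 2, 3, 4, 3]
Initialize: items = [4, 3, 1, 5, 6]
Entering loop: for v, val in zip(values, items):

After execution: tally = 67
67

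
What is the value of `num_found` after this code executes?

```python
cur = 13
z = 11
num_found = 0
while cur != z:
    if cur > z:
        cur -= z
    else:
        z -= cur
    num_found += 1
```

Let's trace through this code step by step.

Initialize: cur = 13
Initialize: z = 11
Initialize: num_found = 0
Entering loop: while cur != z:

After execution: num_found = 7
7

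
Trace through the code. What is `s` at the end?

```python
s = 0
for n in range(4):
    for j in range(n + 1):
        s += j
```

Let's trace through this code step by step.

Initialize: s = 0
Entering loop: for n in range(4):

After execution: s = 10
10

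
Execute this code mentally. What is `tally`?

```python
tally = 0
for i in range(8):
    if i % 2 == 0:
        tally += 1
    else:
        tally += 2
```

Let's trace through this code step by step.

Initialize: tally = 0
Entering loop: for i in range(8):

After execution: tally = 12
12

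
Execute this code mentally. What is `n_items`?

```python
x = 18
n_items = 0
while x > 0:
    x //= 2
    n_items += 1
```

Let's trace through this code step by step.

Initialize: x = 18
Initialize: n_items = 0
Entering loop: while x > 0:

After execution: n_items = 5
5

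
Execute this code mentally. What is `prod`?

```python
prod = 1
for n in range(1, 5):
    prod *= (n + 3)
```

Let's trace through this code step by step.

Initialize: prod = 1
Entering loop: for n in range(1, 5):

After execution: prod = 840
840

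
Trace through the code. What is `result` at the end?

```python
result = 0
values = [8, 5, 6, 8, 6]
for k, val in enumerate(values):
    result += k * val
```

Let's trace through this code step by step.

Initialize: result = 0
Initialize: values = [8, 5, 6, 8, 6]
Entering loop: for k, val in enumerate(values):

After execution: result = 65
65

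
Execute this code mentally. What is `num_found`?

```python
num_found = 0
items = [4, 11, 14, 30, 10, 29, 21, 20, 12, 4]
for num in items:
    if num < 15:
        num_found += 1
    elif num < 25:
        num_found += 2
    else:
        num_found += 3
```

Let's trace through this code step by step.

Initialize: num_found = 0
Initialize: items = [4, 11, 14, 30, 10, 29, 21, 20, 12, 4]
Entering loop: for num in items:

After execution: num_found = 16
16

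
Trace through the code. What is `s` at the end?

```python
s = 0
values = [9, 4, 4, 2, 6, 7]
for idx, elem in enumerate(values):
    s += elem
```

Let's trace through this code step by step.

Initialize: s = 0
Initialize: values = [9, 4, 4, 2, 6, 7]
Entering loop: for idx, elem in enumerate(values):

After execution: s = 32
32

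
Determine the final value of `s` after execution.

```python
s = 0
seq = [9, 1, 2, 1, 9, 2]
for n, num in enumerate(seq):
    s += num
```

Let's trace through this code step by step.

Initialize: s = 0
Initialize: seq = [9, 1, 2, 1, 9, 2]
Entering loop: for n, num in enumerate(seq):

After execution: s = 24
24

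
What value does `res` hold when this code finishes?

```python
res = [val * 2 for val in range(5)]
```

Let's trace through this code step by step.

Initialize: res = [val * 2 for val in range(5)]

After execution: res = [0, 2, 4, 6, 8]
[0, 2, 4, 6, 8]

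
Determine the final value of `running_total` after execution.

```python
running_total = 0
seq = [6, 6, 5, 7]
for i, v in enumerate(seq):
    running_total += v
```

Let's trace through this code step by step.

Initialize: running_total = 0
Initialize: seq = [6, 6, 5, 7]
Entering loop: for i, v in enumerate(seq):

After execution: running_total = 24
24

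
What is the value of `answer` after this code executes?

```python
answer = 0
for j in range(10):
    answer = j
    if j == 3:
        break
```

Let's trace through this code step by step.

Initialize: answer = 0
Entering loop: for j in range(10):

After execution: answer = 3
3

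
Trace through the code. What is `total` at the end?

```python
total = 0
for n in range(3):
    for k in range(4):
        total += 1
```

Let's trace through this code step by step.

Initialize: total = 0
Entering loop: for n in range(3):

After execution: total = 12
12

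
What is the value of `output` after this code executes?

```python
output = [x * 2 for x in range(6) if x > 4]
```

Let's trace through this code step by step.

Initialize: output = [x * 2 for x in range(6) if x > 4]

After execution: output = [10]
[10]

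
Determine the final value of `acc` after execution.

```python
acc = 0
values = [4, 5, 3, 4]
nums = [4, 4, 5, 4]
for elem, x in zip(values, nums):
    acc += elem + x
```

Let's trace through this code step by step.

Initialize: acc = 0
Initialize: values = [4, 5, 3, 4]
Initialize: nums = [4, 4, 5, 4]
Entering loop: for elem, x in zip(values, nums):

After execution: acc = 33
33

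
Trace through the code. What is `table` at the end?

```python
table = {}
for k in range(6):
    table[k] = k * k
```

Let's trace through this code step by step.

Initialize: table = {}
Entering loop: for k in range(6):

After execution: table = {0: 0, 1: 1, 2: 4, 3: 9, 4: 16, 5: 25}
{0: 0, 1: 1, 2: 4, 3: 9, 4: 16, 5: 25}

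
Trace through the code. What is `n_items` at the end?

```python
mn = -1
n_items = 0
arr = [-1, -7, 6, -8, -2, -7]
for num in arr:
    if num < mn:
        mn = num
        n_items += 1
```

Let's trace through this code step by step.

Initialize: mn = -1
Initialize: n_items = 0
Initialize: arr = [-1, -7, 6, -8, -2, -7]
Entering loop: for num in arr:

After execution: n_items = 2
2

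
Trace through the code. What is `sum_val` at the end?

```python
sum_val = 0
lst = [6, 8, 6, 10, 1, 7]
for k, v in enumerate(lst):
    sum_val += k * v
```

Let's trace through this code step by step.

Initialize: sum_val = 0
Initialize: lst = [6, 8, 6, 10, 1, 7]
Entering loop: for k, v in enumerate(lst):

After execution: sum_val = 89
89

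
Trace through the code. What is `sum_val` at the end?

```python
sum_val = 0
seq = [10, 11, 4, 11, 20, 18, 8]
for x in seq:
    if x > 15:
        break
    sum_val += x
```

Let's trace through this code step by step.

Initialize: sum_val = 0
Initialize: seq = [10, 11, 4, 11, 20, 18, 8]
Entering loop: for x in seq:

After execution: sum_val = 36
36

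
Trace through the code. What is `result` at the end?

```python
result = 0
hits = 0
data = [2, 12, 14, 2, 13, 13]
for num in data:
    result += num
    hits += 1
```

Let's trace through this code step by step.

Initialize: result = 0
Initialize: hits = 0
Initialize: data = [2, 12, 14, 2, 13, 13]
Entering loop: for num in data:

After execution: result = 56
56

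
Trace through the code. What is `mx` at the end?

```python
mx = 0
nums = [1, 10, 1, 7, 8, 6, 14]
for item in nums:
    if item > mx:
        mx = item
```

Let's trace through this code step by step.

Initialize: mx = 0
Initialize: nums = [1, 10, 1, 7, 8, 6, 14]
Entering loop: for item in nums:

After execution: mx = 14
14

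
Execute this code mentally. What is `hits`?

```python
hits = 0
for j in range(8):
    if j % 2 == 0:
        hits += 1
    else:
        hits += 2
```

Let's trace through this code step by step.

Initialize: hits = 0
Entering loop: for j in range(8):

After execution: hits = 12
12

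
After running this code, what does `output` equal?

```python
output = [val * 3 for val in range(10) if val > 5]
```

Let's trace through this code step by step.

Initialize: output = [val * 3 for val in range(10) if val > 5]

After execution: output = [18, 21, 24, 27]
[18, 21, 24, 27]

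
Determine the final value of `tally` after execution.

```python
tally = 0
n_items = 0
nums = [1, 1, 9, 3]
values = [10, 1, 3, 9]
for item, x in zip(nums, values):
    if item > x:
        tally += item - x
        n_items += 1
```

Let's trace through this code step by step.

Initialize: tally = 0
Initialize: n_items = 0
Initialize: nums = [1, 1, 9, 3]
Initialize: values = [10, 1, 3, 9]
Entering loop: for item, x in zip(nums, values):

After execution: tally = 6
6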